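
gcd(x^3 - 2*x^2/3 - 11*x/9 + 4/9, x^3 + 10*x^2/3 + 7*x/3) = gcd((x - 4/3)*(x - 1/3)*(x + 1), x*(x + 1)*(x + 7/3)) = x + 1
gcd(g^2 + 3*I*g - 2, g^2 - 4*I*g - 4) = 1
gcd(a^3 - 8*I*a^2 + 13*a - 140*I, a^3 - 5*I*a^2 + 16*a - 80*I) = a^2 - I*a + 20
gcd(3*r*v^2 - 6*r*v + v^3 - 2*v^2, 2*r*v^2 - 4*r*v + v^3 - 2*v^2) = v^2 - 2*v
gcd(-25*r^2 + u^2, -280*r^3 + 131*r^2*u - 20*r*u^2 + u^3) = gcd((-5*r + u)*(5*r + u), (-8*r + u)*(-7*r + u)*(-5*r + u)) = 5*r - u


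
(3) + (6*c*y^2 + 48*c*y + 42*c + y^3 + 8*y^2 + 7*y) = 6*c*y^2 + 48*c*y + 42*c + y^3 + 8*y^2 + 7*y + 3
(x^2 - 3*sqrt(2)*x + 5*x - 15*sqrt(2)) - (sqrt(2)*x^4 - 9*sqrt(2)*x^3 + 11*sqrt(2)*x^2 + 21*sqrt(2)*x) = -sqrt(2)*x^4 + 9*sqrt(2)*x^3 - 11*sqrt(2)*x^2 + x^2 - 24*sqrt(2)*x + 5*x - 15*sqrt(2)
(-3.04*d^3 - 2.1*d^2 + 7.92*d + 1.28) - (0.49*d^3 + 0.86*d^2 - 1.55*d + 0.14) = -3.53*d^3 - 2.96*d^2 + 9.47*d + 1.14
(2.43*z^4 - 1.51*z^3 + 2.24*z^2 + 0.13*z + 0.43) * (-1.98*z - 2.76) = -4.8114*z^5 - 3.717*z^4 - 0.267600000000001*z^3 - 6.4398*z^2 - 1.2102*z - 1.1868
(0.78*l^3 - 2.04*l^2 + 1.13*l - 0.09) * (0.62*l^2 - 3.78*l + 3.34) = 0.4836*l^5 - 4.2132*l^4 + 11.017*l^3 - 11.1408*l^2 + 4.1144*l - 0.3006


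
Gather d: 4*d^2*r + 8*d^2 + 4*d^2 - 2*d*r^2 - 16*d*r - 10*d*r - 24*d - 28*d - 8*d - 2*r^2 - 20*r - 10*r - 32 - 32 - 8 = d^2*(4*r + 12) + d*(-2*r^2 - 26*r - 60) - 2*r^2 - 30*r - 72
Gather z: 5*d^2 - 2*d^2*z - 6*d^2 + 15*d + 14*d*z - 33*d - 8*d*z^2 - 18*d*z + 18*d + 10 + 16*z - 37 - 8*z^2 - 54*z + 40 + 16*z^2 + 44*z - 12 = -d^2 + z^2*(8 - 8*d) + z*(-2*d^2 - 4*d + 6) + 1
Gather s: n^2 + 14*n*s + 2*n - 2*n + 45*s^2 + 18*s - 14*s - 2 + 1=n^2 + 45*s^2 + s*(14*n + 4) - 1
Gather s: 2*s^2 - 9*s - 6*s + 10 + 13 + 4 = 2*s^2 - 15*s + 27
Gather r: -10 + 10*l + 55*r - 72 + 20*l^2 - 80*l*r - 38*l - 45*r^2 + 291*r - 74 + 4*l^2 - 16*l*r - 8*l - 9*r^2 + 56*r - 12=24*l^2 - 36*l - 54*r^2 + r*(402 - 96*l) - 168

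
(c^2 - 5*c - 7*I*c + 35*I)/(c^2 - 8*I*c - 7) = (c - 5)/(c - I)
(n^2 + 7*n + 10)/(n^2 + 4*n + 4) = (n + 5)/(n + 2)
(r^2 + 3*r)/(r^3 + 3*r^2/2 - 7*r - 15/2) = 2*r/(2*r^2 - 3*r - 5)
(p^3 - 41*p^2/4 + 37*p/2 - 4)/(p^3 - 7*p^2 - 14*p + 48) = (p - 1/4)/(p + 3)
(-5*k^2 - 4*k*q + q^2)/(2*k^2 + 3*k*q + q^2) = (-5*k + q)/(2*k + q)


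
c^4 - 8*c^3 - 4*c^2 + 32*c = c*(c - 8)*(c - 2)*(c + 2)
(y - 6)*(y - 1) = y^2 - 7*y + 6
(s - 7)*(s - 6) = s^2 - 13*s + 42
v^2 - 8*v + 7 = (v - 7)*(v - 1)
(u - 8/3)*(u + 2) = u^2 - 2*u/3 - 16/3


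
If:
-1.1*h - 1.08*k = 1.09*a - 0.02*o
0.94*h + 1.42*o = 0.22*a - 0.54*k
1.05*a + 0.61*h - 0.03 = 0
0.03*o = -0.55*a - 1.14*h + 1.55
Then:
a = -1.08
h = 1.91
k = -0.87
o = -1.10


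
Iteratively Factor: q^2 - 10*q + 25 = (q - 5)*(q - 5)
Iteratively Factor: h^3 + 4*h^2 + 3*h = (h + 1)*(h^2 + 3*h) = h*(h + 1)*(h + 3)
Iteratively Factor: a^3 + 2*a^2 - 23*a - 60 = (a + 3)*(a^2 - a - 20) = (a - 5)*(a + 3)*(a + 4)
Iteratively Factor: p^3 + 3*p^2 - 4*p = (p)*(p^2 + 3*p - 4) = p*(p + 4)*(p - 1)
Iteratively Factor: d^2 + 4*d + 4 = (d + 2)*(d + 2)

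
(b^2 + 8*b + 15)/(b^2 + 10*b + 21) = (b + 5)/(b + 7)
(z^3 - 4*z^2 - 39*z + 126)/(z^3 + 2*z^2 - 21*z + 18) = (z - 7)/(z - 1)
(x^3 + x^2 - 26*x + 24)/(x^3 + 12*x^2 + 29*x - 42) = (x - 4)/(x + 7)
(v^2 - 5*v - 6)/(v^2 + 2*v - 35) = (v^2 - 5*v - 6)/(v^2 + 2*v - 35)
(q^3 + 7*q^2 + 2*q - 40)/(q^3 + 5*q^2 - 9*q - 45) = (q^2 + 2*q - 8)/(q^2 - 9)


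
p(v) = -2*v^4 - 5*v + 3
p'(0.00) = -5.00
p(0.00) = 3.00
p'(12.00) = -13829.00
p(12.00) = -41529.00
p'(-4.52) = 733.76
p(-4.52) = -809.20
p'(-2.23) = 83.72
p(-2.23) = -35.31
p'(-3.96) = 491.79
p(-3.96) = -469.03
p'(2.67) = -157.27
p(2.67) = -111.99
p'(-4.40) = 676.47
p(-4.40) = -724.62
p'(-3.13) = 240.31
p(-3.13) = -173.31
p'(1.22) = -19.53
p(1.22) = -7.53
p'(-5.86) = 1604.84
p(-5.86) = -2326.12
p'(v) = -8*v^3 - 5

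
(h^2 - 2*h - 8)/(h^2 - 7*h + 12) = (h + 2)/(h - 3)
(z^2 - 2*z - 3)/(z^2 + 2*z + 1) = (z - 3)/(z + 1)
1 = 1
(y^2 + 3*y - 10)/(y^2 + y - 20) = (y - 2)/(y - 4)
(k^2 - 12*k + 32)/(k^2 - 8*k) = (k - 4)/k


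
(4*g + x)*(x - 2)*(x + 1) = 4*g*x^2 - 4*g*x - 8*g + x^3 - x^2 - 2*x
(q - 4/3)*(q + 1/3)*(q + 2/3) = q^3 - q^2/3 - 10*q/9 - 8/27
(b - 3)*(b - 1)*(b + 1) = b^3 - 3*b^2 - b + 3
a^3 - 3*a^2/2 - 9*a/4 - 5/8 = (a - 5/2)*(a + 1/2)^2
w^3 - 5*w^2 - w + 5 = (w - 5)*(w - 1)*(w + 1)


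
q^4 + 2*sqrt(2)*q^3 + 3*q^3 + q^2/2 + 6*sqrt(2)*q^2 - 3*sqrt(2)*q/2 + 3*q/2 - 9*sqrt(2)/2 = (q + 3)*(q - sqrt(2)/2)*(q + sqrt(2))*(q + 3*sqrt(2)/2)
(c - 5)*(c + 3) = c^2 - 2*c - 15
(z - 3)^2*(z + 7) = z^3 + z^2 - 33*z + 63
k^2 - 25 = (k - 5)*(k + 5)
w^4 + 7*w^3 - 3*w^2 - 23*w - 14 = (w - 2)*(w + 1)^2*(w + 7)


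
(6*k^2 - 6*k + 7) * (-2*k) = -12*k^3 + 12*k^2 - 14*k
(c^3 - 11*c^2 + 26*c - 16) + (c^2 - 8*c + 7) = c^3 - 10*c^2 + 18*c - 9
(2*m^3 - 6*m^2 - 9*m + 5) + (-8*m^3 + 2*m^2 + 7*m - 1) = -6*m^3 - 4*m^2 - 2*m + 4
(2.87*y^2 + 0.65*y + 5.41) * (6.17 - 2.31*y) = -6.6297*y^3 + 16.2064*y^2 - 8.4866*y + 33.3797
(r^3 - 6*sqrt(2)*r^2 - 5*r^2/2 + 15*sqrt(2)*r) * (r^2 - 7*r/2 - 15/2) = r^5 - 6*sqrt(2)*r^4 - 6*r^4 + 5*r^3/4 + 36*sqrt(2)*r^3 - 15*sqrt(2)*r^2/2 + 75*r^2/4 - 225*sqrt(2)*r/2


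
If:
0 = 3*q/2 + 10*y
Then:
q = -20*y/3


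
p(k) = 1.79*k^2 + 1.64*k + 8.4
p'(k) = 3.58*k + 1.64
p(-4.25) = 33.76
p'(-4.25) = -13.58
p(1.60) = 15.61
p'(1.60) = 7.37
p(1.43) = 14.41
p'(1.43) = 6.76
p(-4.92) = 43.66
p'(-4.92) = -15.97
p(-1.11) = 8.79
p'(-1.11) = -2.33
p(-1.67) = 10.65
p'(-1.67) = -4.34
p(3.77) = 40.02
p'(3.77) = 15.14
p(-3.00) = 19.59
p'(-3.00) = -9.10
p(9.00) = 168.15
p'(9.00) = 33.86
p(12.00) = 285.84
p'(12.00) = 44.60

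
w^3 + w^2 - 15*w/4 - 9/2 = (w - 2)*(w + 3/2)^2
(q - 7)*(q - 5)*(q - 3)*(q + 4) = q^4 - 11*q^3 + 11*q^2 + 179*q - 420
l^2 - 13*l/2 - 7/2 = (l - 7)*(l + 1/2)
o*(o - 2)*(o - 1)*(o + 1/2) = o^4 - 5*o^3/2 + o^2/2 + o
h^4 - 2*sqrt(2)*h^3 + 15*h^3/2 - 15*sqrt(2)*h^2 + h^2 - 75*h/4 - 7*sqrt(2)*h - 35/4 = (h + 1/2)*(h + 7)*(h - 5*sqrt(2)/2)*(h + sqrt(2)/2)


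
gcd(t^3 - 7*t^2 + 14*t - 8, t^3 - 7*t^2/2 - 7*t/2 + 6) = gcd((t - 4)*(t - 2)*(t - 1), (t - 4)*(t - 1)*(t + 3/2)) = t^2 - 5*t + 4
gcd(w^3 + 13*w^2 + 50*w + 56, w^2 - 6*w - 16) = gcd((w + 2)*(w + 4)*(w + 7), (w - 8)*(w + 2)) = w + 2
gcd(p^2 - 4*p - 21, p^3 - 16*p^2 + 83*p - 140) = p - 7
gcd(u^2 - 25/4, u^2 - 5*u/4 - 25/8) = u - 5/2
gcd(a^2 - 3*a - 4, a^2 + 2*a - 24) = a - 4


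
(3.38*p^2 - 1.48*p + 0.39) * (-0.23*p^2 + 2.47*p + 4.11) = -0.7774*p^4 + 8.689*p^3 + 10.1465*p^2 - 5.1195*p + 1.6029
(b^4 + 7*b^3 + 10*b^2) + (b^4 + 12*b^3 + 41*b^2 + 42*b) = 2*b^4 + 19*b^3 + 51*b^2 + 42*b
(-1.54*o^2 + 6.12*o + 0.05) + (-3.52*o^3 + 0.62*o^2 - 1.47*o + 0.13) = -3.52*o^3 - 0.92*o^2 + 4.65*o + 0.18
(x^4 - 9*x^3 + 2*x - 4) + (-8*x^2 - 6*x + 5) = x^4 - 9*x^3 - 8*x^2 - 4*x + 1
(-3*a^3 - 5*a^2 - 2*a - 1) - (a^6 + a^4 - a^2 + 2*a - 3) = -a^6 - a^4 - 3*a^3 - 4*a^2 - 4*a + 2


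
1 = 1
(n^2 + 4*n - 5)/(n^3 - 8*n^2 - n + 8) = (n + 5)/(n^2 - 7*n - 8)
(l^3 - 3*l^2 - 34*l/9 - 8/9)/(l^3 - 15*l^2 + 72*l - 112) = (l^2 + l + 2/9)/(l^2 - 11*l + 28)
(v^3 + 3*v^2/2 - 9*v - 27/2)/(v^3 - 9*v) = (v + 3/2)/v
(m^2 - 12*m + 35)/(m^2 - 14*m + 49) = (m - 5)/(m - 7)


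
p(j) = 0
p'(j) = 0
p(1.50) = 0.00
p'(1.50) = 0.00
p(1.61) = 0.00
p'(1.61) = 0.00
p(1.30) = 0.00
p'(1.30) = 0.00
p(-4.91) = 0.00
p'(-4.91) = 0.00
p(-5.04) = 0.00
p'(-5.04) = 0.00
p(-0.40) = 0.00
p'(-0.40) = 0.00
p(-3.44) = 0.00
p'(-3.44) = 0.00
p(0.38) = 0.00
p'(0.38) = 0.00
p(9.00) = 0.00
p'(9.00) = 0.00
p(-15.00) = 0.00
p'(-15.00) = 0.00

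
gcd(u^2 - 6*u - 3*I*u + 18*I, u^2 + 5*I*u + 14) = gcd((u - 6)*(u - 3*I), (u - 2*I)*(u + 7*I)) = 1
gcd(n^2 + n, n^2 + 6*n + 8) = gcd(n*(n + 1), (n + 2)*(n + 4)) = 1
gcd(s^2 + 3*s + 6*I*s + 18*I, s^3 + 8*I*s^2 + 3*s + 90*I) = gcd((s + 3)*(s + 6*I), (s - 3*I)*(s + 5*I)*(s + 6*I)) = s + 6*I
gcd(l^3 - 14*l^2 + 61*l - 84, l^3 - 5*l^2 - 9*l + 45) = l - 3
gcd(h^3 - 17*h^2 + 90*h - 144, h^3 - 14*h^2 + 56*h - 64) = h - 8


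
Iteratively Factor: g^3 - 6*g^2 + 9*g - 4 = (g - 4)*(g^2 - 2*g + 1) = (g - 4)*(g - 1)*(g - 1)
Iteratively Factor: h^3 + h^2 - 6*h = (h - 2)*(h^2 + 3*h) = (h - 2)*(h + 3)*(h)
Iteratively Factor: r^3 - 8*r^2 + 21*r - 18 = (r - 2)*(r^2 - 6*r + 9) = (r - 3)*(r - 2)*(r - 3)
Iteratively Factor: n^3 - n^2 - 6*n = (n + 2)*(n^2 - 3*n) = (n - 3)*(n + 2)*(n)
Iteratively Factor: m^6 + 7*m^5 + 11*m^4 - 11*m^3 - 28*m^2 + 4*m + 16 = (m - 1)*(m^5 + 8*m^4 + 19*m^3 + 8*m^2 - 20*m - 16) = (m - 1)*(m + 1)*(m^4 + 7*m^3 + 12*m^2 - 4*m - 16) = (m - 1)*(m + 1)*(m + 2)*(m^3 + 5*m^2 + 2*m - 8) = (m - 1)^2*(m + 1)*(m + 2)*(m^2 + 6*m + 8) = (m - 1)^2*(m + 1)*(m + 2)^2*(m + 4)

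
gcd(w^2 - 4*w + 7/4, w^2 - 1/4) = w - 1/2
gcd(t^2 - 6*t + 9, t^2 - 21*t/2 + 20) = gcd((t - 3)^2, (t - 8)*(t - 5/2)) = 1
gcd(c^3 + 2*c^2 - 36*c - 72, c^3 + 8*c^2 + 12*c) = c^2 + 8*c + 12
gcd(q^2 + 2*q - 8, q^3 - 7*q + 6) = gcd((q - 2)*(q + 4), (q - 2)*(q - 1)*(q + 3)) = q - 2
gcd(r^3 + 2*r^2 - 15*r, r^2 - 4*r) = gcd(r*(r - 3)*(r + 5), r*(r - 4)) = r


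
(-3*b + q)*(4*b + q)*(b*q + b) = -12*b^3*q - 12*b^3 + b^2*q^2 + b^2*q + b*q^3 + b*q^2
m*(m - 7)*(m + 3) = m^3 - 4*m^2 - 21*m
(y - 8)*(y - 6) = y^2 - 14*y + 48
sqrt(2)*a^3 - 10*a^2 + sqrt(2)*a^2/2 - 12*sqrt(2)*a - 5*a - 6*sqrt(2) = (a - 6*sqrt(2))*(a + sqrt(2))*(sqrt(2)*a + sqrt(2)/2)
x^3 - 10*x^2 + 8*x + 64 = (x - 8)*(x - 4)*(x + 2)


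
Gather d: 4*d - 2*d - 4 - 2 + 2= 2*d - 4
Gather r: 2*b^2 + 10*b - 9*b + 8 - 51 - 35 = 2*b^2 + b - 78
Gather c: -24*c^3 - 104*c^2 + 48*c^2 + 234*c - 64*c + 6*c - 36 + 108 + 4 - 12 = -24*c^3 - 56*c^2 + 176*c + 64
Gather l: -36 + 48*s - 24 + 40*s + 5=88*s - 55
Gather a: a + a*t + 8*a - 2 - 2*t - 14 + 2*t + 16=a*(t + 9)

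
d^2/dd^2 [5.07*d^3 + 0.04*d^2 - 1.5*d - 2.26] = 30.42*d + 0.08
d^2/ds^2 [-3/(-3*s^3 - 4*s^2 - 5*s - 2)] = 6*(-(9*s + 4)*(3*s^3 + 4*s^2 + 5*s + 2) + (9*s^2 + 8*s + 5)^2)/(3*s^3 + 4*s^2 + 5*s + 2)^3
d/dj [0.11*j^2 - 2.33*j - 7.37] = 0.22*j - 2.33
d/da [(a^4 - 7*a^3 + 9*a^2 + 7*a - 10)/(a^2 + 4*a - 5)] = (2*a^3 + 9*a^2 - 60*a + 5)/(a^2 + 10*a + 25)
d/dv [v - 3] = 1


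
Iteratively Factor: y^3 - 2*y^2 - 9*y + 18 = (y - 3)*(y^2 + y - 6) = (y - 3)*(y + 3)*(y - 2)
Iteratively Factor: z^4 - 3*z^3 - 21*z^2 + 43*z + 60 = (z + 1)*(z^3 - 4*z^2 - 17*z + 60) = (z - 5)*(z + 1)*(z^2 + z - 12) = (z - 5)*(z - 3)*(z + 1)*(z + 4)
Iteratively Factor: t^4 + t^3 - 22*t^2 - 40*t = (t)*(t^3 + t^2 - 22*t - 40) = t*(t - 5)*(t^2 + 6*t + 8) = t*(t - 5)*(t + 2)*(t + 4)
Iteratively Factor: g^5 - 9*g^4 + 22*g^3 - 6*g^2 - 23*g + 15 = (g - 1)*(g^4 - 8*g^3 + 14*g^2 + 8*g - 15) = (g - 5)*(g - 1)*(g^3 - 3*g^2 - g + 3) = (g - 5)*(g - 1)*(g + 1)*(g^2 - 4*g + 3) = (g - 5)*(g - 3)*(g - 1)*(g + 1)*(g - 1)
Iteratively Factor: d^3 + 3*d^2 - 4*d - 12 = (d + 3)*(d^2 - 4) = (d + 2)*(d + 3)*(d - 2)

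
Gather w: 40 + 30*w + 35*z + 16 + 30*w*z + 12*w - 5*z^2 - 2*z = w*(30*z + 42) - 5*z^2 + 33*z + 56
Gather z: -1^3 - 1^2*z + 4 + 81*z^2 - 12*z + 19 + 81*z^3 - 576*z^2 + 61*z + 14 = 81*z^3 - 495*z^2 + 48*z + 36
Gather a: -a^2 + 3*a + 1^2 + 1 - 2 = -a^2 + 3*a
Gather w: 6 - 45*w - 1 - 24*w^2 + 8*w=-24*w^2 - 37*w + 5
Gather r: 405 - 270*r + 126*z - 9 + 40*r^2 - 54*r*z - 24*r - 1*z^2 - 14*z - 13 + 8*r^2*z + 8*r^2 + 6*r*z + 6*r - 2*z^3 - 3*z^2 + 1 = r^2*(8*z + 48) + r*(-48*z - 288) - 2*z^3 - 4*z^2 + 112*z + 384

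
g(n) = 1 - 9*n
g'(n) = -9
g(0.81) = -6.29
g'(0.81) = -9.00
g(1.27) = -10.43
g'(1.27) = -9.00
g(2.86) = -24.74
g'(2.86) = -9.00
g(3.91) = -34.19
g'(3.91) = -9.00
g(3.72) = -32.48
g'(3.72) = -9.00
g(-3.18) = 29.62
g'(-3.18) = -9.00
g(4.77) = -41.93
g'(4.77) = -9.00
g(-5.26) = 48.34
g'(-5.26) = -9.00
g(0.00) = 1.00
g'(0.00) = -9.00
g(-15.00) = 136.00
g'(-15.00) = -9.00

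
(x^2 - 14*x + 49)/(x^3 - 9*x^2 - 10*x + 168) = (x - 7)/(x^2 - 2*x - 24)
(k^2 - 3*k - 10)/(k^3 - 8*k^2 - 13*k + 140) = (k + 2)/(k^2 - 3*k - 28)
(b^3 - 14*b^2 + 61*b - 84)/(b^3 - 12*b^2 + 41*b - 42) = (b - 4)/(b - 2)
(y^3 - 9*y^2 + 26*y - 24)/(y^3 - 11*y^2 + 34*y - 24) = (y^2 - 5*y + 6)/(y^2 - 7*y + 6)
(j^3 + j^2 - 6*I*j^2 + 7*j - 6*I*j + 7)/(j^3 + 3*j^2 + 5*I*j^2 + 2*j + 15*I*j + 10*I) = (j^2 - 6*I*j + 7)/(j^2 + j*(2 + 5*I) + 10*I)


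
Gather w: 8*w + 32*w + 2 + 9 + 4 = 40*w + 15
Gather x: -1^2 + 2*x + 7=2*x + 6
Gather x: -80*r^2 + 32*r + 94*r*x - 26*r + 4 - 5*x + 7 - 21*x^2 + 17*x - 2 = -80*r^2 + 6*r - 21*x^2 + x*(94*r + 12) + 9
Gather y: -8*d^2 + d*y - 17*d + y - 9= -8*d^2 - 17*d + y*(d + 1) - 9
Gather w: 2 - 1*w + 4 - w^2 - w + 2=-w^2 - 2*w + 8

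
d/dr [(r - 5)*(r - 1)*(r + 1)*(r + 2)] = 4*r^3 - 9*r^2 - 22*r + 3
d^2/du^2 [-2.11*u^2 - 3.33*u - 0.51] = -4.22000000000000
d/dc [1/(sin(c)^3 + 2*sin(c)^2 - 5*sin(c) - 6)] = (-3*sin(c)^2 - 4*sin(c) + 5)*cos(c)/(sin(c)^3 + 2*sin(c)^2 - 5*sin(c) - 6)^2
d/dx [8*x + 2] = 8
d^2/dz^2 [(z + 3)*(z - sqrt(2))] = 2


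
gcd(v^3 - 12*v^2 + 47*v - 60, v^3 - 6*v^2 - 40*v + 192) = v - 4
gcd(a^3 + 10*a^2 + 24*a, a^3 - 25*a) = a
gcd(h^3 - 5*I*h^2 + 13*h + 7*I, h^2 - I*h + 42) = h - 7*I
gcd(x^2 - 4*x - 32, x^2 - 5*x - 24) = x - 8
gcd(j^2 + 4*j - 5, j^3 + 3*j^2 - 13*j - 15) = j + 5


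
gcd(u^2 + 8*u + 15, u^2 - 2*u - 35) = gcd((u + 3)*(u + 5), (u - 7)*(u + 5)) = u + 5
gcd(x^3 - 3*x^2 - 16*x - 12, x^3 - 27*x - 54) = x - 6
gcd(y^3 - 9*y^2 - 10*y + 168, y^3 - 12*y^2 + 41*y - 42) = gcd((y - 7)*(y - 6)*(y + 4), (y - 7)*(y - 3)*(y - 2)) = y - 7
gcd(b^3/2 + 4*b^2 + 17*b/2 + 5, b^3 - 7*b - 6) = b^2 + 3*b + 2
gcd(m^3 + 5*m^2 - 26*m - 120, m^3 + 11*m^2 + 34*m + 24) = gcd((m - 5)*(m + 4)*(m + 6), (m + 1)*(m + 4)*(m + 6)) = m^2 + 10*m + 24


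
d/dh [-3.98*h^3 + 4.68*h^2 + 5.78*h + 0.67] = -11.94*h^2 + 9.36*h + 5.78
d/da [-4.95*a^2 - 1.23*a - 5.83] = -9.9*a - 1.23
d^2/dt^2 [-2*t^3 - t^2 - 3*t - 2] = -12*t - 2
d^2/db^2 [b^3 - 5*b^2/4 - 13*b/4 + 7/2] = 6*b - 5/2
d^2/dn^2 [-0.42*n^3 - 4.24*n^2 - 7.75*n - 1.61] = -2.52*n - 8.48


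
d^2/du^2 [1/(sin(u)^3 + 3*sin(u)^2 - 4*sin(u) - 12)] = (-9*sin(u)^6 - 33*sin(u)^5 - 16*sin(u)^4 - 24*sin(u)^3 - 130*sin(u)^2 + 48*sin(u) + 104)/(sin(u)^3 + 3*sin(u)^2 - 4*sin(u) - 12)^3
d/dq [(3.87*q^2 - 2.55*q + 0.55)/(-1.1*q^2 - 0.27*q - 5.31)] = (-3.8499*q^2 - 39.8894*q + 13.689)/(1.21*q^4 + 0.594*q^3 + 11.7549*q^2 + 2.8674*q + 28.1961)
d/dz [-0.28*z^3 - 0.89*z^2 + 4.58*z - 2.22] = -0.84*z^2 - 1.78*z + 4.58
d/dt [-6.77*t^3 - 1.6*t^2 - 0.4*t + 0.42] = -20.31*t^2 - 3.2*t - 0.4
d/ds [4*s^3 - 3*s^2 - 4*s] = 12*s^2 - 6*s - 4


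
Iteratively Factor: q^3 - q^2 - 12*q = (q + 3)*(q^2 - 4*q) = q*(q + 3)*(q - 4)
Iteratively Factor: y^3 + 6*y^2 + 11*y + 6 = (y + 1)*(y^2 + 5*y + 6) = (y + 1)*(y + 2)*(y + 3)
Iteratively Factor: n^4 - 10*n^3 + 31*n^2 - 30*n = (n - 3)*(n^3 - 7*n^2 + 10*n) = (n - 3)*(n - 2)*(n^2 - 5*n) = n*(n - 3)*(n - 2)*(n - 5)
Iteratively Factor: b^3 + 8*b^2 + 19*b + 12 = (b + 3)*(b^2 + 5*b + 4) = (b + 3)*(b + 4)*(b + 1)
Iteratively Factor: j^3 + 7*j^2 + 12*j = (j + 3)*(j^2 + 4*j) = j*(j + 3)*(j + 4)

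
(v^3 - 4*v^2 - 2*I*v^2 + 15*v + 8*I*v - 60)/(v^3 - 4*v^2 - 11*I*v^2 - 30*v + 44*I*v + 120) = (v + 3*I)/(v - 6*I)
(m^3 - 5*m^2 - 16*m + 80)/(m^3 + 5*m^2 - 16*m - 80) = (m - 5)/(m + 5)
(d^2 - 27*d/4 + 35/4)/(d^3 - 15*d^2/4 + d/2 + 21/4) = (d - 5)/(d^2 - 2*d - 3)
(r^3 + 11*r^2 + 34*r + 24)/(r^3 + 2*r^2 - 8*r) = (r^2 + 7*r + 6)/(r*(r - 2))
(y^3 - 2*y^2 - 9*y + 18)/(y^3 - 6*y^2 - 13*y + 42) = (y - 3)/(y - 7)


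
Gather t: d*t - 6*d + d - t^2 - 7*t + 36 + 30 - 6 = -5*d - t^2 + t*(d - 7) + 60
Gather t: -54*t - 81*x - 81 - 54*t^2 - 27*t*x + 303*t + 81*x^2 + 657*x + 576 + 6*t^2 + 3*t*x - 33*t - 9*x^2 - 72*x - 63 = -48*t^2 + t*(216 - 24*x) + 72*x^2 + 504*x + 432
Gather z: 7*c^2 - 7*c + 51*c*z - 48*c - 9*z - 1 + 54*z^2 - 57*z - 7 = 7*c^2 - 55*c + 54*z^2 + z*(51*c - 66) - 8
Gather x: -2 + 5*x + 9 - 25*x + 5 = 12 - 20*x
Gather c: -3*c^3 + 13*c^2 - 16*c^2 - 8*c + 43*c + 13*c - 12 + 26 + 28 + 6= -3*c^3 - 3*c^2 + 48*c + 48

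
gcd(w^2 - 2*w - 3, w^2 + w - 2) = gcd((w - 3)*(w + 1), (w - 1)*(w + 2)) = 1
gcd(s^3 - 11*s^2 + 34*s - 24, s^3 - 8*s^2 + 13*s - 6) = s^2 - 7*s + 6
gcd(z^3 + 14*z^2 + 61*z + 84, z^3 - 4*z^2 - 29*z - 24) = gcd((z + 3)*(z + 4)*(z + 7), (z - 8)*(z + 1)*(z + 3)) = z + 3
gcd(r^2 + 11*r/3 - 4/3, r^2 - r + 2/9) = r - 1/3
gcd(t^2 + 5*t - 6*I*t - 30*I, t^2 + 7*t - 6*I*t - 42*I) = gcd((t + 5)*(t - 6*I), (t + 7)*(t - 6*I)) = t - 6*I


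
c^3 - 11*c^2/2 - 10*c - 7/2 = (c - 7)*(c + 1/2)*(c + 1)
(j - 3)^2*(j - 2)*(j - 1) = j^4 - 9*j^3 + 29*j^2 - 39*j + 18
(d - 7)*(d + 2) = d^2 - 5*d - 14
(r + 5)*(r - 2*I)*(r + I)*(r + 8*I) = r^4 + 5*r^3 + 7*I*r^3 + 10*r^2 + 35*I*r^2 + 50*r + 16*I*r + 80*I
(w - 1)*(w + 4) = w^2 + 3*w - 4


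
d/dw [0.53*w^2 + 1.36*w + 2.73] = 1.06*w + 1.36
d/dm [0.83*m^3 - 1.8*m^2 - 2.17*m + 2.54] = 2.49*m^2 - 3.6*m - 2.17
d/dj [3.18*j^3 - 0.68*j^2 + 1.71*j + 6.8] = 9.54*j^2 - 1.36*j + 1.71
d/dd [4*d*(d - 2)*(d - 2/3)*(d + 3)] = 16*d^3 + 4*d^2 - 160*d/3 + 16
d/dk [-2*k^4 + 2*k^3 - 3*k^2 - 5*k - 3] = -8*k^3 + 6*k^2 - 6*k - 5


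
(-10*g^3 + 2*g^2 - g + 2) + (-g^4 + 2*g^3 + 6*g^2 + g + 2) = -g^4 - 8*g^3 + 8*g^2 + 4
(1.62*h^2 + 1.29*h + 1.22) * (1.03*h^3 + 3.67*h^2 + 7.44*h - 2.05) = 1.6686*h^5 + 7.2741*h^4 + 18.0437*h^3 + 10.754*h^2 + 6.4323*h - 2.501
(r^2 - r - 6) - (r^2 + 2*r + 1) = -3*r - 7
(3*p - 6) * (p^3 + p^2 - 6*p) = 3*p^4 - 3*p^3 - 24*p^2 + 36*p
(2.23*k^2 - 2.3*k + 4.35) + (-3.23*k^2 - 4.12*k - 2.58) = -1.0*k^2 - 6.42*k + 1.77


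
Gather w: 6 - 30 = -24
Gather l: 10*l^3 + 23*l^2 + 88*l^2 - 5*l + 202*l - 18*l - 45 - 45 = 10*l^3 + 111*l^2 + 179*l - 90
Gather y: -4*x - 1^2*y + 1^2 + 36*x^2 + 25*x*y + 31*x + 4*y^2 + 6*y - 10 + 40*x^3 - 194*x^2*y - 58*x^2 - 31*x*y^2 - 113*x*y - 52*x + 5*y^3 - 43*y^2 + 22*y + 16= 40*x^3 - 22*x^2 - 25*x + 5*y^3 + y^2*(-31*x - 39) + y*(-194*x^2 - 88*x + 27) + 7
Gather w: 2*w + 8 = 2*w + 8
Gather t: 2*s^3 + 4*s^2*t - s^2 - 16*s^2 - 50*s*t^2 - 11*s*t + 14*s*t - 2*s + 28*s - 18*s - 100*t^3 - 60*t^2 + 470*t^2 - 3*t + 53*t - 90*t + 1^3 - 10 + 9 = 2*s^3 - 17*s^2 + 8*s - 100*t^3 + t^2*(410 - 50*s) + t*(4*s^2 + 3*s - 40)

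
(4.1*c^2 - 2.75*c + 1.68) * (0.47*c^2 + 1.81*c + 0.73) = 1.927*c^4 + 6.1285*c^3 - 1.1949*c^2 + 1.0333*c + 1.2264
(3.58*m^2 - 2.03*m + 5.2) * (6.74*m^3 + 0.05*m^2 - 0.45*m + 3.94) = 24.1292*m^5 - 13.5032*m^4 + 33.3355*m^3 + 15.2787*m^2 - 10.3382*m + 20.488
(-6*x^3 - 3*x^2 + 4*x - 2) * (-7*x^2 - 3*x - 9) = 42*x^5 + 39*x^4 + 35*x^3 + 29*x^2 - 30*x + 18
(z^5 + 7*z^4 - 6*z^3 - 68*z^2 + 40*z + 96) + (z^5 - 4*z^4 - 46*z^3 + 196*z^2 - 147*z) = 2*z^5 + 3*z^4 - 52*z^3 + 128*z^2 - 107*z + 96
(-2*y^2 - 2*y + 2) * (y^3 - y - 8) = -2*y^5 - 2*y^4 + 4*y^3 + 18*y^2 + 14*y - 16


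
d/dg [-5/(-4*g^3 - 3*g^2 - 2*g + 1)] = 10*(-6*g^2 - 3*g - 1)/(4*g^3 + 3*g^2 + 2*g - 1)^2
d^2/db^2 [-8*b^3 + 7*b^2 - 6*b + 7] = 14 - 48*b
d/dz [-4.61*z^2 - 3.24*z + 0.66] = -9.22*z - 3.24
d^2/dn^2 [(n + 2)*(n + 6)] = 2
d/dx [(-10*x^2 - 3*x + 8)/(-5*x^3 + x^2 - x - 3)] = ((20*x + 3)*(5*x^3 - x^2 + x + 3) - (10*x^2 + 3*x - 8)*(15*x^2 - 2*x + 1))/(5*x^3 - x^2 + x + 3)^2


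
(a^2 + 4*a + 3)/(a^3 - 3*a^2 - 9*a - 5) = (a + 3)/(a^2 - 4*a - 5)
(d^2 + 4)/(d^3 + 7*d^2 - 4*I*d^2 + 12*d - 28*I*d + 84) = (d - 2*I)/(d^2 + d*(7 - 6*I) - 42*I)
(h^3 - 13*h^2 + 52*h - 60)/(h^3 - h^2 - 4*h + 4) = (h^2 - 11*h + 30)/(h^2 + h - 2)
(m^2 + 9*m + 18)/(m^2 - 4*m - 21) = (m + 6)/(m - 7)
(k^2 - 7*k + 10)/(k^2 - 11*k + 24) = (k^2 - 7*k + 10)/(k^2 - 11*k + 24)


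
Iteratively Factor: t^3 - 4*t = (t)*(t^2 - 4) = t*(t - 2)*(t + 2)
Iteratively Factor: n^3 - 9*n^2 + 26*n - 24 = (n - 4)*(n^2 - 5*n + 6) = (n - 4)*(n - 2)*(n - 3)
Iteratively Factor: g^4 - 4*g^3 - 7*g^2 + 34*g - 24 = (g - 2)*(g^3 - 2*g^2 - 11*g + 12) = (g - 2)*(g + 3)*(g^2 - 5*g + 4) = (g - 2)*(g - 1)*(g + 3)*(g - 4)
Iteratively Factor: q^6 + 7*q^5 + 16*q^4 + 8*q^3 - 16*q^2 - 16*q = (q + 2)*(q^5 + 5*q^4 + 6*q^3 - 4*q^2 - 8*q) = (q + 2)^2*(q^4 + 3*q^3 - 4*q) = q*(q + 2)^2*(q^3 + 3*q^2 - 4) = q*(q - 1)*(q + 2)^2*(q^2 + 4*q + 4) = q*(q - 1)*(q + 2)^3*(q + 2)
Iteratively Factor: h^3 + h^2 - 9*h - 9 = (h + 1)*(h^2 - 9) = (h + 1)*(h + 3)*(h - 3)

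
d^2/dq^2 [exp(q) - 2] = exp(q)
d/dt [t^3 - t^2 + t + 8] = 3*t^2 - 2*t + 1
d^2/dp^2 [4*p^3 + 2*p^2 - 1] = 24*p + 4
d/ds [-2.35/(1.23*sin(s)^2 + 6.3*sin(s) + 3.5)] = (5.781*sin(s) + 14.805)*cos(s)/(1.23*sin(s)^2 + 6.3*sin(s) + 3.5)^2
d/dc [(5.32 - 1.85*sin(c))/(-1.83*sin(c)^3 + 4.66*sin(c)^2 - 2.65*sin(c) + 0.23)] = (-6.771*sin(c)^3 + 37.8278*sin(c)^2 - 49.5824*sin(c) + 13.6725)*cos(c)/(3.3489*sin(c)^6 - 17.0556*sin(c)^5 + 31.4146*sin(c)^4 - 25.5398*sin(c)^3 + 9.1661*sin(c)^2 - 1.219*sin(c) + 0.0529)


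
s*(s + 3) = s^2 + 3*s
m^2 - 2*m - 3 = (m - 3)*(m + 1)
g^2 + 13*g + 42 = (g + 6)*(g + 7)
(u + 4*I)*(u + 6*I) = u^2 + 10*I*u - 24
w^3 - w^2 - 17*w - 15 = (w - 5)*(w + 1)*(w + 3)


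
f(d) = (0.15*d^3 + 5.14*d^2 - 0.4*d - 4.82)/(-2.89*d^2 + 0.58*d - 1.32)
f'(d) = (5.78*d - 0.58)*(0.15*d^3 + 5.14*d^2 - 0.4*d - 4.82)/(-2.89*d^2 + 0.58*d - 1.32)^2 + (0.45*d^2 + 10.28*d - 0.4)/(-2.89*d^2 + 0.58*d - 1.32) = (-0.4335*d^4 + 0.173999999999999*d^3 + 1.2312*d^2 - 41.4292*d + 3.3236)/(8.3521*d^4 - 3.3524*d^3 + 7.966*d^2 - 1.5312*d + 1.7424)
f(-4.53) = -1.40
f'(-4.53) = 0.00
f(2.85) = -1.70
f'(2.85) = -0.24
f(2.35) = -1.54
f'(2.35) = -0.39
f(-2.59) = -1.26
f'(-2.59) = 0.20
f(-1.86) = -1.03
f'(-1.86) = 0.51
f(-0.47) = 1.57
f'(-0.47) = 4.63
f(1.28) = -0.64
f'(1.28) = -1.72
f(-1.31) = -0.59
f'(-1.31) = 1.17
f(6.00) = -2.06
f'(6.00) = -0.07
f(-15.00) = -0.99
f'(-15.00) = -0.05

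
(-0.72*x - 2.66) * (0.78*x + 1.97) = -0.5616*x^2 - 3.4932*x - 5.2402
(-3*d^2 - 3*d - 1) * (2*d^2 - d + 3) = -6*d^4 - 3*d^3 - 8*d^2 - 8*d - 3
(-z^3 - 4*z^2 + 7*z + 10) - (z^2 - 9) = -z^3 - 5*z^2 + 7*z + 19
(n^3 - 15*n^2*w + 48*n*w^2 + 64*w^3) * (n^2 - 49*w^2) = n^5 - 15*n^4*w - n^3*w^2 + 799*n^2*w^3 - 2352*n*w^4 - 3136*w^5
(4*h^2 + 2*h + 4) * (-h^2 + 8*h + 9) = -4*h^4 + 30*h^3 + 48*h^2 + 50*h + 36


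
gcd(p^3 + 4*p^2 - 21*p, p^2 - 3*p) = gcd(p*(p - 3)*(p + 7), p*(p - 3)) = p^2 - 3*p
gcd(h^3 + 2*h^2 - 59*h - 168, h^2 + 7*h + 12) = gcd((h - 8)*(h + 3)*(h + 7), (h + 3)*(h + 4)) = h + 3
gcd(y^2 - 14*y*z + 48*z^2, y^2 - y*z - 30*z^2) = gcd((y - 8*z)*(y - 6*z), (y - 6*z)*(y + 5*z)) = y - 6*z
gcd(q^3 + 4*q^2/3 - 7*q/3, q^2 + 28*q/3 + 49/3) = q + 7/3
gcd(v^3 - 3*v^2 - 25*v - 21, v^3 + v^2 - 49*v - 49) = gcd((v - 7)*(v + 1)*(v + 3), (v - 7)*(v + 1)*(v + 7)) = v^2 - 6*v - 7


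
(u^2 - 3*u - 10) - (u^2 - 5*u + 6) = 2*u - 16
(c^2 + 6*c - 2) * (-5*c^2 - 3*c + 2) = -5*c^4 - 33*c^3 - 6*c^2 + 18*c - 4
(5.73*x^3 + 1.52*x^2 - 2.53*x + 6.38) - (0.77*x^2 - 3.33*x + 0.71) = 5.73*x^3 + 0.75*x^2 + 0.8*x + 5.67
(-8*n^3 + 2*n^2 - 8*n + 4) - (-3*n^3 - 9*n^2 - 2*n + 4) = -5*n^3 + 11*n^2 - 6*n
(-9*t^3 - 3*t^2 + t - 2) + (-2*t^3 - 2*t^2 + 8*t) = -11*t^3 - 5*t^2 + 9*t - 2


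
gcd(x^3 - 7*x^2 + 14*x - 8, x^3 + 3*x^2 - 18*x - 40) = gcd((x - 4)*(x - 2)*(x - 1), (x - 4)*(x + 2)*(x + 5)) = x - 4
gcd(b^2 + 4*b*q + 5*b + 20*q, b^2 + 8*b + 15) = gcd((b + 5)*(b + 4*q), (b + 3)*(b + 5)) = b + 5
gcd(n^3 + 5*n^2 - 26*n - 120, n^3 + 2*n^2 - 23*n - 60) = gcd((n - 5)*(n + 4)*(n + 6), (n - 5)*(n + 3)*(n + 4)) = n^2 - n - 20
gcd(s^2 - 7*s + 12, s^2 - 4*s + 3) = s - 3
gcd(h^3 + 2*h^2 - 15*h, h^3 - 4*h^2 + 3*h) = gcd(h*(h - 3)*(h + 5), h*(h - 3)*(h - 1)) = h^2 - 3*h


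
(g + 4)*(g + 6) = g^2 + 10*g + 24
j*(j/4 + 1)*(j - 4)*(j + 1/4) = j^4/4 + j^3/16 - 4*j^2 - j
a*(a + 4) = a^2 + 4*a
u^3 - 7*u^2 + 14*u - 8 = (u - 4)*(u - 2)*(u - 1)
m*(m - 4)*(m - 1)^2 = m^4 - 6*m^3 + 9*m^2 - 4*m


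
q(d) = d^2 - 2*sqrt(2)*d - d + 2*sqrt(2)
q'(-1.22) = -6.27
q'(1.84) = -0.15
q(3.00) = 0.34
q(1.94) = -0.84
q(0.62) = 0.84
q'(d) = 2*d - 2*sqrt(2) - 1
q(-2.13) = 15.52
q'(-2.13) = -8.09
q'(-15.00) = -33.83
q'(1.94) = 0.05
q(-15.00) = 285.25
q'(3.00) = 2.17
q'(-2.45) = -8.73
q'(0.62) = -2.59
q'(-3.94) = -11.71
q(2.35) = -0.65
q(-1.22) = 8.99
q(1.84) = -0.83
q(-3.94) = 33.44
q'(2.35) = 0.87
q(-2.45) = 18.21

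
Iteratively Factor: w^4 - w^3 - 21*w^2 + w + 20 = (w - 1)*(w^3 - 21*w - 20) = (w - 1)*(w + 1)*(w^2 - w - 20) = (w - 1)*(w + 1)*(w + 4)*(w - 5)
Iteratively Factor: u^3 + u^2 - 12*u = (u + 4)*(u^2 - 3*u) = (u - 3)*(u + 4)*(u)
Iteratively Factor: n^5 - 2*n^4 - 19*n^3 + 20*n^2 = (n)*(n^4 - 2*n^3 - 19*n^2 + 20*n) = n*(n - 5)*(n^3 + 3*n^2 - 4*n) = n*(n - 5)*(n - 1)*(n^2 + 4*n) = n^2*(n - 5)*(n - 1)*(n + 4)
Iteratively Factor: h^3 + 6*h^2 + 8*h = (h)*(h^2 + 6*h + 8) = h*(h + 2)*(h + 4)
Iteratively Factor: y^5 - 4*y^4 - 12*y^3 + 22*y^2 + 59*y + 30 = (y + 1)*(y^4 - 5*y^3 - 7*y^2 + 29*y + 30) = (y + 1)*(y + 2)*(y^3 - 7*y^2 + 7*y + 15) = (y + 1)^2*(y + 2)*(y^2 - 8*y + 15) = (y - 3)*(y + 1)^2*(y + 2)*(y - 5)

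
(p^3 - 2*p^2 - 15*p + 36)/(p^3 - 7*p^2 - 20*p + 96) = (p - 3)/(p - 8)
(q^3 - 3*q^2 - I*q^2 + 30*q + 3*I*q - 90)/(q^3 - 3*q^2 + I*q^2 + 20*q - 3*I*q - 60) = (q - 6*I)/(q - 4*I)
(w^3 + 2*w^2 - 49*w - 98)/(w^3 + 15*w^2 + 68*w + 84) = (w - 7)/(w + 6)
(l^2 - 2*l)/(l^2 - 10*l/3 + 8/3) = 3*l/(3*l - 4)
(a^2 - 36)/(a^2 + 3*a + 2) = (a^2 - 36)/(a^2 + 3*a + 2)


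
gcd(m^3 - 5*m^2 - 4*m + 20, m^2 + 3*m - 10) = m - 2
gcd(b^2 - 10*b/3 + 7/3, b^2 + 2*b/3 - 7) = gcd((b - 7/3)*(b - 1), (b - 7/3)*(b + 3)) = b - 7/3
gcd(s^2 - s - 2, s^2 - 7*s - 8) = s + 1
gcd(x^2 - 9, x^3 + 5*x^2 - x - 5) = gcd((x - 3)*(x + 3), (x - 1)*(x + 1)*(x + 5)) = 1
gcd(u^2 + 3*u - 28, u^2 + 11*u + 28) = u + 7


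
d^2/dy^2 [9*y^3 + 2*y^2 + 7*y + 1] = 54*y + 4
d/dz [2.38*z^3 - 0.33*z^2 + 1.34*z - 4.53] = 7.14*z^2 - 0.66*z + 1.34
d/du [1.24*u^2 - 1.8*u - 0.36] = 2.48*u - 1.8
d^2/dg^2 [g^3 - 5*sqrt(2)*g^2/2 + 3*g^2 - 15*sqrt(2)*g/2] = 6*g - 5*sqrt(2) + 6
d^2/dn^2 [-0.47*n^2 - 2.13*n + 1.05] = -0.940000000000000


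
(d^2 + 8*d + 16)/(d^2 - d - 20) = (d + 4)/(d - 5)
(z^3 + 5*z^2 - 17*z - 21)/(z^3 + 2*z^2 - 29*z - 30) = (z^2 + 4*z - 21)/(z^2 + z - 30)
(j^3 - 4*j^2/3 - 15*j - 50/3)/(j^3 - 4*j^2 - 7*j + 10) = (j + 5/3)/(j - 1)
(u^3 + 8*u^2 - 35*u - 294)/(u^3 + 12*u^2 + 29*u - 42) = (u^2 + u - 42)/(u^2 + 5*u - 6)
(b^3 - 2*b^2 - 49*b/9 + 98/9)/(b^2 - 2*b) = b - 49/(9*b)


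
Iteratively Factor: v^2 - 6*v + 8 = (v - 2)*(v - 4)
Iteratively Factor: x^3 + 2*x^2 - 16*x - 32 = (x + 2)*(x^2 - 16) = (x + 2)*(x + 4)*(x - 4)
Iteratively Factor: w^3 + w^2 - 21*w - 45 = (w + 3)*(w^2 - 2*w - 15) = (w + 3)^2*(w - 5)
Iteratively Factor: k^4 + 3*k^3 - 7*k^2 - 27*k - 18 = (k + 1)*(k^3 + 2*k^2 - 9*k - 18) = (k + 1)*(k + 2)*(k^2 - 9) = (k - 3)*(k + 1)*(k + 2)*(k + 3)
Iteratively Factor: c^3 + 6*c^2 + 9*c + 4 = (c + 1)*(c^2 + 5*c + 4) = (c + 1)*(c + 4)*(c + 1)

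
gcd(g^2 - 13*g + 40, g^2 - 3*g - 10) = g - 5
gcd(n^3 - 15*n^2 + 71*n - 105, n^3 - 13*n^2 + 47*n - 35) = n^2 - 12*n + 35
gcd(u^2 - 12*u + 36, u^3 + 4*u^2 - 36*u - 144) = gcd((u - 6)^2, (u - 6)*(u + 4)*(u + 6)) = u - 6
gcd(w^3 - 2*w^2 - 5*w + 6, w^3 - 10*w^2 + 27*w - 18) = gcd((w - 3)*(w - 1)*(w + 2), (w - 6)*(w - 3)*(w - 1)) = w^2 - 4*w + 3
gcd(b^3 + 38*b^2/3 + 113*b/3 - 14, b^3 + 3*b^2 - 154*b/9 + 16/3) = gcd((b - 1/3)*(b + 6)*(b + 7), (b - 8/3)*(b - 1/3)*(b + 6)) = b^2 + 17*b/3 - 2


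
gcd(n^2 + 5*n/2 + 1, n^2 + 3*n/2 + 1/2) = n + 1/2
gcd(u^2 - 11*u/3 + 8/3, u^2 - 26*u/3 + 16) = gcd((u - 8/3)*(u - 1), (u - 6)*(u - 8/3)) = u - 8/3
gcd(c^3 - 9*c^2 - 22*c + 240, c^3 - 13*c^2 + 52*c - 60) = c - 6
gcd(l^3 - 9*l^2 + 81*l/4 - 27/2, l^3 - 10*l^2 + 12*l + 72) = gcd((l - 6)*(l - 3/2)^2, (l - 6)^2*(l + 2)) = l - 6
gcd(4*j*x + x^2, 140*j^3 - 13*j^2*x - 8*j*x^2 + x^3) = 4*j + x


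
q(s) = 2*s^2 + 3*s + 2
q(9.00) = 191.00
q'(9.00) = 39.00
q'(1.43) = 8.72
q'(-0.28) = 1.88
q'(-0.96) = -0.84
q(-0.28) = 1.32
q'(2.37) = 12.48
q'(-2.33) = -6.32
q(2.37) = 20.34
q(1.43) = 10.38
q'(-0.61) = 0.56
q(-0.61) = 0.91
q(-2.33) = 5.87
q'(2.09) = 11.36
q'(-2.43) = -6.72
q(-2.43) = 6.52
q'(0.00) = 3.00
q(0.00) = 2.00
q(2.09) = 17.01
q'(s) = 4*s + 3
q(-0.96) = 0.96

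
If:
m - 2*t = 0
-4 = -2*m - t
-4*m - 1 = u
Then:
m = 8/5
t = 4/5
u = -37/5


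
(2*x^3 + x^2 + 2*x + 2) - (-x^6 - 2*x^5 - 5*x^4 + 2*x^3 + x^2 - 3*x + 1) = x^6 + 2*x^5 + 5*x^4 + 5*x + 1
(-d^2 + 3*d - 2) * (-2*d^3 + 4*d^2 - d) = 2*d^5 - 10*d^4 + 17*d^3 - 11*d^2 + 2*d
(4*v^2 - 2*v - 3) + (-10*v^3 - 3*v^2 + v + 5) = -10*v^3 + v^2 - v + 2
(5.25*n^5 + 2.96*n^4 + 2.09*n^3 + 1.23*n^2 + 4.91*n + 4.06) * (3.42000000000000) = 17.955*n^5 + 10.1232*n^4 + 7.1478*n^3 + 4.2066*n^2 + 16.7922*n + 13.8852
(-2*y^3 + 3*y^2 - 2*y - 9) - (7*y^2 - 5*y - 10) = -2*y^3 - 4*y^2 + 3*y + 1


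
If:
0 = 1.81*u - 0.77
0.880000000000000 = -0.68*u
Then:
No Solution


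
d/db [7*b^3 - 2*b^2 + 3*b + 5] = 21*b^2 - 4*b + 3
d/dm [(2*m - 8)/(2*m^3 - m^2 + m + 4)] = 2*(2*m^3 - m^2 + m - (m - 4)*(6*m^2 - 2*m + 1) + 4)/(2*m^3 - m^2 + m + 4)^2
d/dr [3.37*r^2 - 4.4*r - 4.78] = 6.74*r - 4.4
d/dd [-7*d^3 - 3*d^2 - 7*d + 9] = -21*d^2 - 6*d - 7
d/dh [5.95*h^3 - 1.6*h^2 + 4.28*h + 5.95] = 17.85*h^2 - 3.2*h + 4.28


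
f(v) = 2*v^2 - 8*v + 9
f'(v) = 4*v - 8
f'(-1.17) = -12.68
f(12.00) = 201.00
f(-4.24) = 78.88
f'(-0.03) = -8.12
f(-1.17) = 21.10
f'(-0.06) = -8.24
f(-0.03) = 9.24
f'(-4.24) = -24.96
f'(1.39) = -2.44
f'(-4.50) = -26.00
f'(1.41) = -2.36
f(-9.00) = 243.00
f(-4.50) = 85.50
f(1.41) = 1.70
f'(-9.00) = -44.00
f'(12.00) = 40.00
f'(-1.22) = -12.88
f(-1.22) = 21.74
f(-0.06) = 9.49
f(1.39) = 1.74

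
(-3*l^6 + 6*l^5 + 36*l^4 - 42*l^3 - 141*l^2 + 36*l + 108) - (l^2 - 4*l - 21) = -3*l^6 + 6*l^5 + 36*l^4 - 42*l^3 - 142*l^2 + 40*l + 129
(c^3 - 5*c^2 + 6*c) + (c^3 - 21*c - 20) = 2*c^3 - 5*c^2 - 15*c - 20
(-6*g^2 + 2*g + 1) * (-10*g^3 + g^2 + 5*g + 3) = 60*g^5 - 26*g^4 - 38*g^3 - 7*g^2 + 11*g + 3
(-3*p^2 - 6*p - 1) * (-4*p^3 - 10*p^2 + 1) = 12*p^5 + 54*p^4 + 64*p^3 + 7*p^2 - 6*p - 1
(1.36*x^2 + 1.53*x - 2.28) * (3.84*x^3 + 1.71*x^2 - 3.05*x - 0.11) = 5.2224*x^5 + 8.2008*x^4 - 10.2869*x^3 - 8.7149*x^2 + 6.7857*x + 0.2508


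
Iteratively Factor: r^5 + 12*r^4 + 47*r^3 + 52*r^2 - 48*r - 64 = (r + 4)*(r^4 + 8*r^3 + 15*r^2 - 8*r - 16) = (r + 4)^2*(r^3 + 4*r^2 - r - 4) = (r + 4)^3*(r^2 - 1) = (r + 1)*(r + 4)^3*(r - 1)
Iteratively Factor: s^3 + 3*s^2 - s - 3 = (s - 1)*(s^2 + 4*s + 3) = (s - 1)*(s + 1)*(s + 3)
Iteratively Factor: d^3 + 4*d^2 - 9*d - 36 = (d + 4)*(d^2 - 9) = (d + 3)*(d + 4)*(d - 3)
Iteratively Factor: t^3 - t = (t)*(t^2 - 1) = t*(t + 1)*(t - 1)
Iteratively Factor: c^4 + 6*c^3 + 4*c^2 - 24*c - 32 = (c - 2)*(c^3 + 8*c^2 + 20*c + 16) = (c - 2)*(c + 2)*(c^2 + 6*c + 8) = (c - 2)*(c + 2)^2*(c + 4)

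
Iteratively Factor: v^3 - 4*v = (v - 2)*(v^2 + 2*v) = (v - 2)*(v + 2)*(v)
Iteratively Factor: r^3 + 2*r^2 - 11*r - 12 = (r + 4)*(r^2 - 2*r - 3) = (r + 1)*(r + 4)*(r - 3)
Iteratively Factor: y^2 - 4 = (y - 2)*(y + 2)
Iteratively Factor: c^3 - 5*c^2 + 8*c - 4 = (c - 2)*(c^2 - 3*c + 2) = (c - 2)*(c - 1)*(c - 2)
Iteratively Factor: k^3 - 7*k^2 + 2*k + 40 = (k - 5)*(k^2 - 2*k - 8) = (k - 5)*(k + 2)*(k - 4)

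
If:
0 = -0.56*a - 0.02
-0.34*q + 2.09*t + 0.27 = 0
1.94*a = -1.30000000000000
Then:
No Solution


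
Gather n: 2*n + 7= 2*n + 7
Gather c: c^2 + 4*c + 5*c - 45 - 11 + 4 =c^2 + 9*c - 52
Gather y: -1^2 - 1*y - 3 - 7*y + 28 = 24 - 8*y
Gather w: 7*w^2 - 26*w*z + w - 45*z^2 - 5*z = 7*w^2 + w*(1 - 26*z) - 45*z^2 - 5*z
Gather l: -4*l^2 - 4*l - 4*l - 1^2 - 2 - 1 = -4*l^2 - 8*l - 4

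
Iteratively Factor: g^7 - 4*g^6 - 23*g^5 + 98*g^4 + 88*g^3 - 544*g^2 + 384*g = (g - 2)*(g^6 - 2*g^5 - 27*g^4 + 44*g^3 + 176*g^2 - 192*g) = (g - 2)*(g + 3)*(g^5 - 5*g^4 - 12*g^3 + 80*g^2 - 64*g) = g*(g - 2)*(g + 3)*(g^4 - 5*g^3 - 12*g^2 + 80*g - 64) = g*(g - 4)*(g - 2)*(g + 3)*(g^3 - g^2 - 16*g + 16) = g*(g - 4)^2*(g - 2)*(g + 3)*(g^2 + 3*g - 4) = g*(g - 4)^2*(g - 2)*(g - 1)*(g + 3)*(g + 4)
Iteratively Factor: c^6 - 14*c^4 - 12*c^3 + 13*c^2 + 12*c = (c - 4)*(c^5 + 4*c^4 + 2*c^3 - 4*c^2 - 3*c) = (c - 4)*(c + 1)*(c^4 + 3*c^3 - c^2 - 3*c) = (c - 4)*(c + 1)*(c + 3)*(c^3 - c) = (c - 4)*(c - 1)*(c + 1)*(c + 3)*(c^2 + c) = (c - 4)*(c - 1)*(c + 1)^2*(c + 3)*(c)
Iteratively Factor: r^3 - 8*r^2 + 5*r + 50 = (r - 5)*(r^2 - 3*r - 10) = (r - 5)^2*(r + 2)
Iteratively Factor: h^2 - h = (h)*(h - 1)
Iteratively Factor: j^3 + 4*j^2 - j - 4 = (j + 4)*(j^2 - 1) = (j + 1)*(j + 4)*(j - 1)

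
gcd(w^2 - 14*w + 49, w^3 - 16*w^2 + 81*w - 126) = w - 7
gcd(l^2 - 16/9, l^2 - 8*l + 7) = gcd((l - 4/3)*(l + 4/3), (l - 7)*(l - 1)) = 1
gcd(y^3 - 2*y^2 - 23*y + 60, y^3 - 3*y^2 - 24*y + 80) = y^2 + y - 20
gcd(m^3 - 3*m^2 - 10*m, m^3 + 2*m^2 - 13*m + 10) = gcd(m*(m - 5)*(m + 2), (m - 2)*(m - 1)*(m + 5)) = 1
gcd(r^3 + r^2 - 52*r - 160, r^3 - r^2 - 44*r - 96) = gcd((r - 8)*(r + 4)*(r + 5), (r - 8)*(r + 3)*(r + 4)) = r^2 - 4*r - 32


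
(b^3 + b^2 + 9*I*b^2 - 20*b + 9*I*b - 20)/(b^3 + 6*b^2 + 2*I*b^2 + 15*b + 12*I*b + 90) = (b^2 + b*(1 + 4*I) + 4*I)/(b^2 + 3*b*(2 - I) - 18*I)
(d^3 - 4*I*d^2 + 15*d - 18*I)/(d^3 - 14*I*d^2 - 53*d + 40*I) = (d^2 - 3*I*d + 18)/(d^2 - 13*I*d - 40)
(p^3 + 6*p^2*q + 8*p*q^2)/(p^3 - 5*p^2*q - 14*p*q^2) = (p + 4*q)/(p - 7*q)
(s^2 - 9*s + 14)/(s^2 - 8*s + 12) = (s - 7)/(s - 6)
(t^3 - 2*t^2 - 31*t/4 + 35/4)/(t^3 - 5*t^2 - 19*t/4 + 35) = (t - 1)/(t - 4)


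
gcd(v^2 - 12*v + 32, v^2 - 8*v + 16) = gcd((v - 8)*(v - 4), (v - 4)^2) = v - 4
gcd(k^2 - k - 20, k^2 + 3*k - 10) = 1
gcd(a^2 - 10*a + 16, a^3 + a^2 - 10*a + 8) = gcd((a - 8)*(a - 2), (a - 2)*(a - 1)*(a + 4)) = a - 2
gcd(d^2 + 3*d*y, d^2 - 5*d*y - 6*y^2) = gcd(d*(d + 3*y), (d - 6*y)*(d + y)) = 1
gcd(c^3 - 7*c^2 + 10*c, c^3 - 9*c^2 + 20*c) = c^2 - 5*c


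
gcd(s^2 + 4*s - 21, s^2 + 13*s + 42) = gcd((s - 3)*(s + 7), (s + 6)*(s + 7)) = s + 7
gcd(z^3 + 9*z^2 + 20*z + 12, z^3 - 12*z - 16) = z + 2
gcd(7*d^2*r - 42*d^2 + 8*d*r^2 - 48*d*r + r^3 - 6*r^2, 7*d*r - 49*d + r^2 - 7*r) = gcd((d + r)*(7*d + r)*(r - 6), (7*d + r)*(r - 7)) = 7*d + r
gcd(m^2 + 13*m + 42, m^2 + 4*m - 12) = m + 6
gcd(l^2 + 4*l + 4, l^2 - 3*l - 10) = l + 2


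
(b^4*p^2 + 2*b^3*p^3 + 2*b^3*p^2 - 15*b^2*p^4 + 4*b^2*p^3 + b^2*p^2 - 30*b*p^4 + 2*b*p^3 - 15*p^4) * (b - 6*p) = b^5*p^2 - 4*b^4*p^3 + 2*b^4*p^2 - 27*b^3*p^4 - 8*b^3*p^3 + b^3*p^2 + 90*b^2*p^5 - 54*b^2*p^4 - 4*b^2*p^3 + 180*b*p^5 - 27*b*p^4 + 90*p^5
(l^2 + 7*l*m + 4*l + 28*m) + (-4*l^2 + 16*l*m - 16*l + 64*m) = -3*l^2 + 23*l*m - 12*l + 92*m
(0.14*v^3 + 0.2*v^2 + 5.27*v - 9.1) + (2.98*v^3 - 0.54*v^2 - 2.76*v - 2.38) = 3.12*v^3 - 0.34*v^2 + 2.51*v - 11.48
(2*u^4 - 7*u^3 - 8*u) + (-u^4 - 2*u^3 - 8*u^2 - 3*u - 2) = u^4 - 9*u^3 - 8*u^2 - 11*u - 2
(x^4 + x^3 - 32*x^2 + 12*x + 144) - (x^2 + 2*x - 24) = x^4 + x^3 - 33*x^2 + 10*x + 168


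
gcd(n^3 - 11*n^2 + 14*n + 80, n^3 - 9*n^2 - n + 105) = n - 5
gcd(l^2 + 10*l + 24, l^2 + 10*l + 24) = l^2 + 10*l + 24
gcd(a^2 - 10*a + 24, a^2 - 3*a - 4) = a - 4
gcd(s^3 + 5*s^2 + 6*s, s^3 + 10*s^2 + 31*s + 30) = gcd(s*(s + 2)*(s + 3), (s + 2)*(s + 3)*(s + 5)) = s^2 + 5*s + 6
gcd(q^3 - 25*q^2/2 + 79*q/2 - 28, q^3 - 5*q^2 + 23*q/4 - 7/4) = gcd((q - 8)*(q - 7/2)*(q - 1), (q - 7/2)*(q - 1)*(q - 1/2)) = q^2 - 9*q/2 + 7/2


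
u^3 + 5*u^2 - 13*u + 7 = (u - 1)^2*(u + 7)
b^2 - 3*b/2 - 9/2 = (b - 3)*(b + 3/2)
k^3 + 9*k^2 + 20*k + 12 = (k + 1)*(k + 2)*(k + 6)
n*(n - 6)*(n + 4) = n^3 - 2*n^2 - 24*n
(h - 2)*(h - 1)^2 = h^3 - 4*h^2 + 5*h - 2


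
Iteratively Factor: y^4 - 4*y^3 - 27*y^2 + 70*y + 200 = (y + 2)*(y^3 - 6*y^2 - 15*y + 100) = (y - 5)*(y + 2)*(y^2 - y - 20) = (y - 5)^2*(y + 2)*(y + 4)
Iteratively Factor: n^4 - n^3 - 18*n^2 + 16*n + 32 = (n - 2)*(n^3 + n^2 - 16*n - 16) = (n - 4)*(n - 2)*(n^2 + 5*n + 4) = (n - 4)*(n - 2)*(n + 4)*(n + 1)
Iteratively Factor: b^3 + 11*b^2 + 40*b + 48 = (b + 4)*(b^2 + 7*b + 12) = (b + 4)^2*(b + 3)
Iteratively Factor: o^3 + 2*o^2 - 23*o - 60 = (o + 4)*(o^2 - 2*o - 15) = (o - 5)*(o + 4)*(o + 3)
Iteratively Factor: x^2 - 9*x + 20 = (x - 4)*(x - 5)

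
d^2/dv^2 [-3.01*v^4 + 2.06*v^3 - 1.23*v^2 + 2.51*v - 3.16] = -36.12*v^2 + 12.36*v - 2.46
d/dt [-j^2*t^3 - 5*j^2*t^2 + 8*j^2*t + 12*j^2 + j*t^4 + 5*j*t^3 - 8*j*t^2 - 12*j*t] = j*(-3*j*t^2 - 10*j*t + 8*j + 4*t^3 + 15*t^2 - 16*t - 12)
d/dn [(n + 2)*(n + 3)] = 2*n + 5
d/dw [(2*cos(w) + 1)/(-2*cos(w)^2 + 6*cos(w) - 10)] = (-2*cos(w) - cos(2*w) + 12)*sin(w)/(2*(sin(w)^2 + 3*cos(w) - 6)^2)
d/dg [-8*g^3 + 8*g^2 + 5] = 8*g*(2 - 3*g)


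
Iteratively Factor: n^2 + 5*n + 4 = (n + 4)*(n + 1)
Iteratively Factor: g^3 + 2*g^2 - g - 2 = (g - 1)*(g^2 + 3*g + 2) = (g - 1)*(g + 2)*(g + 1)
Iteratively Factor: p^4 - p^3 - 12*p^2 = (p + 3)*(p^3 - 4*p^2) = (p - 4)*(p + 3)*(p^2) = p*(p - 4)*(p + 3)*(p)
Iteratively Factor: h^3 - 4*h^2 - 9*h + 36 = (h - 4)*(h^2 - 9) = (h - 4)*(h - 3)*(h + 3)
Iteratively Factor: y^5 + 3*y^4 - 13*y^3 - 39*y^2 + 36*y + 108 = (y + 2)*(y^4 + y^3 - 15*y^2 - 9*y + 54) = (y + 2)*(y + 3)*(y^3 - 2*y^2 - 9*y + 18) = (y - 3)*(y + 2)*(y + 3)*(y^2 + y - 6) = (y - 3)*(y - 2)*(y + 2)*(y + 3)*(y + 3)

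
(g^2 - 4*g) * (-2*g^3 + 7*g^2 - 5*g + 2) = -2*g^5 + 15*g^4 - 33*g^3 + 22*g^2 - 8*g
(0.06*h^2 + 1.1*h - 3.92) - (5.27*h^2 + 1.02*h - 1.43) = -5.21*h^2 + 0.0800000000000001*h - 2.49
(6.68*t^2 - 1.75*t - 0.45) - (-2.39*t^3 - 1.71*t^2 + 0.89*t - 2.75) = 2.39*t^3 + 8.39*t^2 - 2.64*t + 2.3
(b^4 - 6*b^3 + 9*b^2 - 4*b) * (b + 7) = b^5 + b^4 - 33*b^3 + 59*b^2 - 28*b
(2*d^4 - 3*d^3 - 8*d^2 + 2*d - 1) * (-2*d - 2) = -4*d^5 + 2*d^4 + 22*d^3 + 12*d^2 - 2*d + 2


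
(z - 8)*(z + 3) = z^2 - 5*z - 24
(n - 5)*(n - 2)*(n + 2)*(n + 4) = n^4 - n^3 - 24*n^2 + 4*n + 80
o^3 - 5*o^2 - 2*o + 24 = (o - 4)*(o - 3)*(o + 2)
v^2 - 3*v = v*(v - 3)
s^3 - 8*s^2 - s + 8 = (s - 8)*(s - 1)*(s + 1)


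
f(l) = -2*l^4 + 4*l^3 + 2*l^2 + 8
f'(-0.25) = -0.12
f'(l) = -8*l^3 + 12*l^2 + 4*l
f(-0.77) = 6.66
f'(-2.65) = 222.55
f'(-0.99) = 15.56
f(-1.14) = 1.30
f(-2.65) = -151.02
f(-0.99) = 4.16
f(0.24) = 8.16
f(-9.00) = -15868.00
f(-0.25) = 8.05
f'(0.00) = 0.00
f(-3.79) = -593.69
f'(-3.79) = 592.73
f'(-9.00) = 6768.00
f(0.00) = 8.00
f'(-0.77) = 7.69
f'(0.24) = 1.54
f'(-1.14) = 22.89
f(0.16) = 8.07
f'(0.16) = 0.91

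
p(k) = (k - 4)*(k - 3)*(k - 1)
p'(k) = (k - 4)*(k - 3) + (k - 4)*(k - 1) + (k - 3)*(k - 1)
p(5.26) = 12.13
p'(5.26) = 17.84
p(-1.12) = -44.72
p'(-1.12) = 40.68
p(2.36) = 1.43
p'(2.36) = -2.05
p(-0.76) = -31.50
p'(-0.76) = 32.89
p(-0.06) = -13.17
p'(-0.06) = 19.97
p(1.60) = 2.02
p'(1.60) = 1.08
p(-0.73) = -30.52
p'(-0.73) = 32.28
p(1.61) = 2.03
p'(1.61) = 1.02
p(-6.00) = -630.00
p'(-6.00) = 223.00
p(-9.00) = -1560.00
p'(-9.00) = 406.00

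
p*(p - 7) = p^2 - 7*p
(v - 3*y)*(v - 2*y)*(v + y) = v^3 - 4*v^2*y + v*y^2 + 6*y^3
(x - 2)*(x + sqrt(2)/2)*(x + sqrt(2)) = x^3 - 2*x^2 + 3*sqrt(2)*x^2/2 - 3*sqrt(2)*x + x - 2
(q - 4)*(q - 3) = q^2 - 7*q + 12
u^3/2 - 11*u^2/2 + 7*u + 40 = (u/2 + 1)*(u - 8)*(u - 5)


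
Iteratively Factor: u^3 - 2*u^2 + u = (u - 1)*(u^2 - u) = u*(u - 1)*(u - 1)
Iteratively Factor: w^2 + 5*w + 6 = (w + 3)*(w + 2)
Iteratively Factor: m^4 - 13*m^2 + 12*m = (m)*(m^3 - 13*m + 12) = m*(m + 4)*(m^2 - 4*m + 3) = m*(m - 1)*(m + 4)*(m - 3)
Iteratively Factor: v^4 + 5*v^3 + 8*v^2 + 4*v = (v)*(v^3 + 5*v^2 + 8*v + 4) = v*(v + 2)*(v^2 + 3*v + 2) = v*(v + 1)*(v + 2)*(v + 2)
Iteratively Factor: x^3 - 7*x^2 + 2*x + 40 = (x - 4)*(x^2 - 3*x - 10) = (x - 4)*(x + 2)*(x - 5)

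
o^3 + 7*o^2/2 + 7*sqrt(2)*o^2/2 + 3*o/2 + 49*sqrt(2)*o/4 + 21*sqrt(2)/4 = (o + 1/2)*(o + 3)*(o + 7*sqrt(2)/2)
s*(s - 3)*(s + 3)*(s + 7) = s^4 + 7*s^3 - 9*s^2 - 63*s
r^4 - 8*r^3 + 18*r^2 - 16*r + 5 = (r - 5)*(r - 1)^3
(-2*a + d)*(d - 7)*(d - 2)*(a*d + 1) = -2*a^2*d^3 + 18*a^2*d^2 - 28*a^2*d + a*d^4 - 9*a*d^3 + 12*a*d^2 + 18*a*d - 28*a + d^3 - 9*d^2 + 14*d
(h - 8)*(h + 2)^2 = h^3 - 4*h^2 - 28*h - 32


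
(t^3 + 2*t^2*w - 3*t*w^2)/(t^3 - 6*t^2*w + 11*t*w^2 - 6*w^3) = t*(t + 3*w)/(t^2 - 5*t*w + 6*w^2)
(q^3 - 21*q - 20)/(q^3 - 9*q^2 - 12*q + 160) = (q + 1)/(q - 8)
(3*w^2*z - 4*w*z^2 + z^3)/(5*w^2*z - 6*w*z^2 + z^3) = (-3*w + z)/(-5*w + z)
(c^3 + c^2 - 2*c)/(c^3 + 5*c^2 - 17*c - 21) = c*(c^2 + c - 2)/(c^3 + 5*c^2 - 17*c - 21)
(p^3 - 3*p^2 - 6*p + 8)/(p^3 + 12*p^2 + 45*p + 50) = (p^2 - 5*p + 4)/(p^2 + 10*p + 25)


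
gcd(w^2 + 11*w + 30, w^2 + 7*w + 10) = w + 5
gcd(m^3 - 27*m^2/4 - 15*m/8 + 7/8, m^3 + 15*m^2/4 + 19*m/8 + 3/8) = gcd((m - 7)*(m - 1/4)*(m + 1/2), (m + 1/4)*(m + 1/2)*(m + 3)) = m + 1/2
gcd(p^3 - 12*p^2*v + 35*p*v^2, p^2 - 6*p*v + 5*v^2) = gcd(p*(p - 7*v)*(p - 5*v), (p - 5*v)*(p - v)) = p - 5*v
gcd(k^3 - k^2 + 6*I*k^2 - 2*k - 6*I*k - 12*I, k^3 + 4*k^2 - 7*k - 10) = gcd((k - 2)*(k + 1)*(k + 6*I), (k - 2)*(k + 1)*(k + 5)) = k^2 - k - 2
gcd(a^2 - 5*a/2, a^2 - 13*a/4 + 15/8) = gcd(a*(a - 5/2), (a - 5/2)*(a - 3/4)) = a - 5/2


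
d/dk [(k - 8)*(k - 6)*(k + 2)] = 3*k^2 - 24*k + 20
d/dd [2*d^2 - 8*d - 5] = 4*d - 8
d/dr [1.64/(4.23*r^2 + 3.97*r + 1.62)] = (-13.8744*r - 6.5108)/(4.23*r^2 + 3.97*r + 1.62)^2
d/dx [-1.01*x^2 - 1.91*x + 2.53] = -2.02*x - 1.91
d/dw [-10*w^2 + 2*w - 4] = 2 - 20*w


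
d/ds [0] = 0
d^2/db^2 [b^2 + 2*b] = 2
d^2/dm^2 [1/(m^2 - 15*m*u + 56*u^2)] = 2*(-m^2 + 15*m*u - 56*u^2 + (2*m - 15*u)^2)/(m^2 - 15*m*u + 56*u^2)^3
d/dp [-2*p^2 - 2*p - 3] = -4*p - 2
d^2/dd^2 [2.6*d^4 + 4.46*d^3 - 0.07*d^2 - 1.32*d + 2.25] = 31.2*d^2 + 26.76*d - 0.14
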